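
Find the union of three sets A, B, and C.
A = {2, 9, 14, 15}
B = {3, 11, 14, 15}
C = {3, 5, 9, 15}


Set A = {2, 9, 14, 15}
Set B = {3, 11, 14, 15}
Set C = {3, 5, 9, 15}
First, A ∪ B = {2, 3, 9, 11, 14, 15}
Then, (A ∪ B) ∪ C = {2, 3, 5, 9, 11, 14, 15}

{2, 3, 5, 9, 11, 14, 15}


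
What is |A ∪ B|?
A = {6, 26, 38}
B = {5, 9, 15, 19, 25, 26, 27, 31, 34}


Set A = {6, 26, 38}, |A| = 3
Set B = {5, 9, 15, 19, 25, 26, 27, 31, 34}, |B| = 9
A ∩ B = {26}, |A ∩ B| = 1
|A ∪ B| = |A| + |B| - |A ∩ B| = 3 + 9 - 1 = 11

11


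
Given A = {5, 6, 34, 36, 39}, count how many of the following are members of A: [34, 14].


Set A = {5, 6, 34, 36, 39}
Candidates: [34, 14]
Check each candidate:
34 ∈ A, 14 ∉ A
Count of candidates in A: 1

1


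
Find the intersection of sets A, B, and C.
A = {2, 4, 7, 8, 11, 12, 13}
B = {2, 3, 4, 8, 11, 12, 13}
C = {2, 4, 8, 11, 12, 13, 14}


Set A = {2, 4, 7, 8, 11, 12, 13}
Set B = {2, 3, 4, 8, 11, 12, 13}
Set C = {2, 4, 8, 11, 12, 13, 14}
First, A ∩ B = {2, 4, 8, 11, 12, 13}
Then, (A ∩ B) ∩ C = {2, 4, 8, 11, 12, 13}

{2, 4, 8, 11, 12, 13}


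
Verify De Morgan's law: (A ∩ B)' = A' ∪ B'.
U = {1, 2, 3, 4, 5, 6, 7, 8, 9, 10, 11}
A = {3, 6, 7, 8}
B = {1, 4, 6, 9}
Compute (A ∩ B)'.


U = {1, 2, 3, 4, 5, 6, 7, 8, 9, 10, 11}
A = {3, 6, 7, 8}, B = {1, 4, 6, 9}
A ∩ B = {6}
(A ∩ B)' = U \ (A ∩ B) = {1, 2, 3, 4, 5, 7, 8, 9, 10, 11}
Verification via A' ∪ B': A' = {1, 2, 4, 5, 9, 10, 11}, B' = {2, 3, 5, 7, 8, 10, 11}
A' ∪ B' = {1, 2, 3, 4, 5, 7, 8, 9, 10, 11} ✓

{1, 2, 3, 4, 5, 7, 8, 9, 10, 11}


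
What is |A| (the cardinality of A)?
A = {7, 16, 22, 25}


Set A = {7, 16, 22, 25}
Listing elements: 7, 16, 22, 25
Counting: 4 elements
|A| = 4

4


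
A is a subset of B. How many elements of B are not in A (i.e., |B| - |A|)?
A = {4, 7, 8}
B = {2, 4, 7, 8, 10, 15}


Set A = {4, 7, 8}, |A| = 3
Set B = {2, 4, 7, 8, 10, 15}, |B| = 6
Since A ⊆ B: B \ A = {2, 10, 15}
|B| - |A| = 6 - 3 = 3

3


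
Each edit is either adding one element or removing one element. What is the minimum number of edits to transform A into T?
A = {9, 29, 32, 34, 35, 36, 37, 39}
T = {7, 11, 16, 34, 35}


Set A = {9, 29, 32, 34, 35, 36, 37, 39}
Set T = {7, 11, 16, 34, 35}
Elements to remove from A (in A, not in T): {9, 29, 32, 36, 37, 39} → 6 removals
Elements to add to A (in T, not in A): {7, 11, 16} → 3 additions
Total edits = 6 + 3 = 9

9


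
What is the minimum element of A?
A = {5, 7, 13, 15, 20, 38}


Set A = {5, 7, 13, 15, 20, 38}
Elements in ascending order: 5, 7, 13, 15, 20, 38
The smallest element is 5.

5


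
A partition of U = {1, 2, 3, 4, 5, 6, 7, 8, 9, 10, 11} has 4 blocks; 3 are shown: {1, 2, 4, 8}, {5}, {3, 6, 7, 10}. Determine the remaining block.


U = {1, 2, 3, 4, 5, 6, 7, 8, 9, 10, 11}
Shown blocks: {1, 2, 4, 8}, {5}, {3, 6, 7, 10}
A partition's blocks are pairwise disjoint and cover U, so the missing block = U \ (union of shown blocks).
Union of shown blocks: {1, 2, 3, 4, 5, 6, 7, 8, 10}
Missing block = U \ (union) = {9, 11}

{9, 11}


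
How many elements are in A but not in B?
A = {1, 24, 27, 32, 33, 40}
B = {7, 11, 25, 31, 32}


Set A = {1, 24, 27, 32, 33, 40}
Set B = {7, 11, 25, 31, 32}
A \ B = {1, 24, 27, 33, 40}
|A \ B| = 5

5


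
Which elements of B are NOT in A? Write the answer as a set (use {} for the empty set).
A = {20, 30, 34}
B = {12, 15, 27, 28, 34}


Set A = {20, 30, 34}
Set B = {12, 15, 27, 28, 34}
Check each element of B against A:
12 ∉ A (include), 15 ∉ A (include), 27 ∉ A (include), 28 ∉ A (include), 34 ∈ A
Elements of B not in A: {12, 15, 27, 28}

{12, 15, 27, 28}


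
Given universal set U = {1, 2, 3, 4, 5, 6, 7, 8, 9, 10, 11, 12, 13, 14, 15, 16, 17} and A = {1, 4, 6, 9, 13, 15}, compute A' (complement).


Universal set U = {1, 2, 3, 4, 5, 6, 7, 8, 9, 10, 11, 12, 13, 14, 15, 16, 17}
Set A = {1, 4, 6, 9, 13, 15}
A' = U \ A = elements in U but not in A
Checking each element of U:
1 (in A, exclude), 2 (not in A, include), 3 (not in A, include), 4 (in A, exclude), 5 (not in A, include), 6 (in A, exclude), 7 (not in A, include), 8 (not in A, include), 9 (in A, exclude), 10 (not in A, include), 11 (not in A, include), 12 (not in A, include), 13 (in A, exclude), 14 (not in A, include), 15 (in A, exclude), 16 (not in A, include), 17 (not in A, include)
A' = {2, 3, 5, 7, 8, 10, 11, 12, 14, 16, 17}

{2, 3, 5, 7, 8, 10, 11, 12, 14, 16, 17}


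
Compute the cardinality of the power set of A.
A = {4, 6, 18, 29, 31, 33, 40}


Set A = {4, 6, 18, 29, 31, 33, 40}
|A| = 7
The power set P(A) contains all subsets of A.
|P(A)| = 2^|A| = 2^7 = 128

128


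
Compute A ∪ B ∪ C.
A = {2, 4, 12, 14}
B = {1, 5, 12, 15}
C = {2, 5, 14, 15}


Set A = {2, 4, 12, 14}
Set B = {1, 5, 12, 15}
Set C = {2, 5, 14, 15}
First, A ∪ B = {1, 2, 4, 5, 12, 14, 15}
Then, (A ∪ B) ∪ C = {1, 2, 4, 5, 12, 14, 15}

{1, 2, 4, 5, 12, 14, 15}


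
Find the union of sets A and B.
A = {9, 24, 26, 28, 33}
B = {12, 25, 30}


Set A = {9, 24, 26, 28, 33}
Set B = {12, 25, 30}
A ∪ B includes all elements in either set.
Elements from A: {9, 24, 26, 28, 33}
Elements from B not already included: {12, 25, 30}
A ∪ B = {9, 12, 24, 25, 26, 28, 30, 33}

{9, 12, 24, 25, 26, 28, 30, 33}


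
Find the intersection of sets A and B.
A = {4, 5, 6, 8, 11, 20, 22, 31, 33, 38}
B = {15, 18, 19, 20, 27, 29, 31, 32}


Set A = {4, 5, 6, 8, 11, 20, 22, 31, 33, 38}
Set B = {15, 18, 19, 20, 27, 29, 31, 32}
A ∩ B includes only elements in both sets.
Check each element of A against B:
4 ✗, 5 ✗, 6 ✗, 8 ✗, 11 ✗, 20 ✓, 22 ✗, 31 ✓, 33 ✗, 38 ✗
A ∩ B = {20, 31}

{20, 31}


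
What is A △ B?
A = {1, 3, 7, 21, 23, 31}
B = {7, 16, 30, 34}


Set A = {1, 3, 7, 21, 23, 31}
Set B = {7, 16, 30, 34}
A △ B = (A \ B) ∪ (B \ A)
Elements in A but not B: {1, 3, 21, 23, 31}
Elements in B but not A: {16, 30, 34}
A △ B = {1, 3, 16, 21, 23, 30, 31, 34}

{1, 3, 16, 21, 23, 30, 31, 34}


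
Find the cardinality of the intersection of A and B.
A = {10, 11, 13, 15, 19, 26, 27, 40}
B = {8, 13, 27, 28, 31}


Set A = {10, 11, 13, 15, 19, 26, 27, 40}
Set B = {8, 13, 27, 28, 31}
A ∩ B = {13, 27}
|A ∩ B| = 2

2


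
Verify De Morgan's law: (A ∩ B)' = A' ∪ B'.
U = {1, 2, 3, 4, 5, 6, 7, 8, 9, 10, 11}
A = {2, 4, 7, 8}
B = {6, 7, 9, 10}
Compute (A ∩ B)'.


U = {1, 2, 3, 4, 5, 6, 7, 8, 9, 10, 11}
A = {2, 4, 7, 8}, B = {6, 7, 9, 10}
A ∩ B = {7}
(A ∩ B)' = U \ (A ∩ B) = {1, 2, 3, 4, 5, 6, 8, 9, 10, 11}
Verification via A' ∪ B': A' = {1, 3, 5, 6, 9, 10, 11}, B' = {1, 2, 3, 4, 5, 8, 11}
A' ∪ B' = {1, 2, 3, 4, 5, 6, 8, 9, 10, 11} ✓

{1, 2, 3, 4, 5, 6, 8, 9, 10, 11}


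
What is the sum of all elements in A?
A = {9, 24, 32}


Set A = {9, 24, 32}
Sum = 9 + 24 + 32 = 65

65


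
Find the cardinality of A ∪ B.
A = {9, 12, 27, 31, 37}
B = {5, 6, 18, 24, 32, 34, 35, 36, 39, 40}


Set A = {9, 12, 27, 31, 37}, |A| = 5
Set B = {5, 6, 18, 24, 32, 34, 35, 36, 39, 40}, |B| = 10
A ∩ B = {}, |A ∩ B| = 0
|A ∪ B| = |A| + |B| - |A ∩ B| = 5 + 10 - 0 = 15

15


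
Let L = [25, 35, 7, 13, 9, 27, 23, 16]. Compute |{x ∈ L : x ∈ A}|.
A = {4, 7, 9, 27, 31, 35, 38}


Set A = {4, 7, 9, 27, 31, 35, 38}
Candidates: [25, 35, 7, 13, 9, 27, 23, 16]
Check each candidate:
25 ∉ A, 35 ∈ A, 7 ∈ A, 13 ∉ A, 9 ∈ A, 27 ∈ A, 23 ∉ A, 16 ∉ A
Count of candidates in A: 4

4


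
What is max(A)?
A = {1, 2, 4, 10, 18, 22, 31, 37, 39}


Set A = {1, 2, 4, 10, 18, 22, 31, 37, 39}
Elements in ascending order: 1, 2, 4, 10, 18, 22, 31, 37, 39
The largest element is 39.

39


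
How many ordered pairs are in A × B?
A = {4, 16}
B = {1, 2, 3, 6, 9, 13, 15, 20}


Set A = {4, 16} has 2 elements.
Set B = {1, 2, 3, 6, 9, 13, 15, 20} has 8 elements.
|A × B| = |A| × |B| = 2 × 8 = 16

16


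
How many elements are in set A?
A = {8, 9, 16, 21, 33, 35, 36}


Set A = {8, 9, 16, 21, 33, 35, 36}
Listing elements: 8, 9, 16, 21, 33, 35, 36
Counting: 7 elements
|A| = 7

7


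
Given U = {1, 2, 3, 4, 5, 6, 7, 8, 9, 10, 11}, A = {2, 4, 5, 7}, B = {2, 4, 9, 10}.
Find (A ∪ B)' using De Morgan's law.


U = {1, 2, 3, 4, 5, 6, 7, 8, 9, 10, 11}
A = {2, 4, 5, 7}, B = {2, 4, 9, 10}
A ∪ B = {2, 4, 5, 7, 9, 10}
(A ∪ B)' = U \ (A ∪ B) = {1, 3, 6, 8, 11}
Verification via A' ∩ B': A' = {1, 3, 6, 8, 9, 10, 11}, B' = {1, 3, 5, 6, 7, 8, 11}
A' ∩ B' = {1, 3, 6, 8, 11} ✓

{1, 3, 6, 8, 11}


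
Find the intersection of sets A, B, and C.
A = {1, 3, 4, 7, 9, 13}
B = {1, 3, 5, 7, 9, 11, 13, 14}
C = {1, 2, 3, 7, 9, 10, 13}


Set A = {1, 3, 4, 7, 9, 13}
Set B = {1, 3, 5, 7, 9, 11, 13, 14}
Set C = {1, 2, 3, 7, 9, 10, 13}
First, A ∩ B = {1, 3, 7, 9, 13}
Then, (A ∩ B) ∩ C = {1, 3, 7, 9, 13}

{1, 3, 7, 9, 13}


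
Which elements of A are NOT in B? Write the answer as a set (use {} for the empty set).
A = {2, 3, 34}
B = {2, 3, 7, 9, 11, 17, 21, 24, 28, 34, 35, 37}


Set A = {2, 3, 34}
Set B = {2, 3, 7, 9, 11, 17, 21, 24, 28, 34, 35, 37}
Check each element of A against B:
2 ∈ B, 3 ∈ B, 34 ∈ B
Elements of A not in B: {}

{}


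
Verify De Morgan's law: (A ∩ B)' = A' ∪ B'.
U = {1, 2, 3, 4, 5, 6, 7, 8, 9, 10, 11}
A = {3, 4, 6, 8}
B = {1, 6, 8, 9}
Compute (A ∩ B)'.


U = {1, 2, 3, 4, 5, 6, 7, 8, 9, 10, 11}
A = {3, 4, 6, 8}, B = {1, 6, 8, 9}
A ∩ B = {6, 8}
(A ∩ B)' = U \ (A ∩ B) = {1, 2, 3, 4, 5, 7, 9, 10, 11}
Verification via A' ∪ B': A' = {1, 2, 5, 7, 9, 10, 11}, B' = {2, 3, 4, 5, 7, 10, 11}
A' ∪ B' = {1, 2, 3, 4, 5, 7, 9, 10, 11} ✓

{1, 2, 3, 4, 5, 7, 9, 10, 11}


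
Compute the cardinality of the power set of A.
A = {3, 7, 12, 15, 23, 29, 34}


Set A = {3, 7, 12, 15, 23, 29, 34}
|A| = 7
The power set P(A) contains all subsets of A.
|P(A)| = 2^|A| = 2^7 = 128

128


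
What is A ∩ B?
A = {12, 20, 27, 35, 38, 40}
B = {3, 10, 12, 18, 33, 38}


Set A = {12, 20, 27, 35, 38, 40}
Set B = {3, 10, 12, 18, 33, 38}
A ∩ B includes only elements in both sets.
Check each element of A against B:
12 ✓, 20 ✗, 27 ✗, 35 ✗, 38 ✓, 40 ✗
A ∩ B = {12, 38}

{12, 38}


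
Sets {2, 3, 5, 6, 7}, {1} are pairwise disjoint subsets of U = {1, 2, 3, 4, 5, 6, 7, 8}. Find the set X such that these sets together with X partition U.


U = {1, 2, 3, 4, 5, 6, 7, 8}
Shown blocks: {2, 3, 5, 6, 7}, {1}
A partition's blocks are pairwise disjoint and cover U, so the missing block = U \ (union of shown blocks).
Union of shown blocks: {1, 2, 3, 5, 6, 7}
Missing block = U \ (union) = {4, 8}

{4, 8}


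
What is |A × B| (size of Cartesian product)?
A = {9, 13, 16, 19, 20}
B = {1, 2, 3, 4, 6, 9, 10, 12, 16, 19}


Set A = {9, 13, 16, 19, 20} has 5 elements.
Set B = {1, 2, 3, 4, 6, 9, 10, 12, 16, 19} has 10 elements.
|A × B| = |A| × |B| = 5 × 10 = 50

50


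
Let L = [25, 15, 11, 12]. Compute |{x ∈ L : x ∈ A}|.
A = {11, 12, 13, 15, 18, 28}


Set A = {11, 12, 13, 15, 18, 28}
Candidates: [25, 15, 11, 12]
Check each candidate:
25 ∉ A, 15 ∈ A, 11 ∈ A, 12 ∈ A
Count of candidates in A: 3

3


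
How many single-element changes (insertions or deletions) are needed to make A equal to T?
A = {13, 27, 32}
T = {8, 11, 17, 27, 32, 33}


Set A = {13, 27, 32}
Set T = {8, 11, 17, 27, 32, 33}
Elements to remove from A (in A, not in T): {13} → 1 removals
Elements to add to A (in T, not in A): {8, 11, 17, 33} → 4 additions
Total edits = 1 + 4 = 5

5


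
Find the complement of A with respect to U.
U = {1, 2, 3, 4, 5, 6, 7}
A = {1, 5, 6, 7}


Universal set U = {1, 2, 3, 4, 5, 6, 7}
Set A = {1, 5, 6, 7}
A' = U \ A = elements in U but not in A
Checking each element of U:
1 (in A, exclude), 2 (not in A, include), 3 (not in A, include), 4 (not in A, include), 5 (in A, exclude), 6 (in A, exclude), 7 (in A, exclude)
A' = {2, 3, 4}

{2, 3, 4}


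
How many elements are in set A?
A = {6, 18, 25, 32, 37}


Set A = {6, 18, 25, 32, 37}
Listing elements: 6, 18, 25, 32, 37
Counting: 5 elements
|A| = 5

5


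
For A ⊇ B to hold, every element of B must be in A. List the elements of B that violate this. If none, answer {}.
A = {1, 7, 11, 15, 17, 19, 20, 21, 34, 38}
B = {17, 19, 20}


Set A = {1, 7, 11, 15, 17, 19, 20, 21, 34, 38}
Set B = {17, 19, 20}
Check each element of B against A:
17 ∈ A, 19 ∈ A, 20 ∈ A
Elements of B not in A: {}

{}


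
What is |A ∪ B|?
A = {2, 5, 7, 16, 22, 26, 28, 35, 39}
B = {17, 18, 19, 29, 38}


Set A = {2, 5, 7, 16, 22, 26, 28, 35, 39}, |A| = 9
Set B = {17, 18, 19, 29, 38}, |B| = 5
A ∩ B = {}, |A ∩ B| = 0
|A ∪ B| = |A| + |B| - |A ∩ B| = 9 + 5 - 0 = 14

14


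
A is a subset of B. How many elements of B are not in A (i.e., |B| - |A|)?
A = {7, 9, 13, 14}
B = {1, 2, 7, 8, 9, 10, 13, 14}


Set A = {7, 9, 13, 14}, |A| = 4
Set B = {1, 2, 7, 8, 9, 10, 13, 14}, |B| = 8
Since A ⊆ B: B \ A = {1, 2, 8, 10}
|B| - |A| = 8 - 4 = 4

4


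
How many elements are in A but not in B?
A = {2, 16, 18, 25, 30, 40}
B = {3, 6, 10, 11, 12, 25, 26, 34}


Set A = {2, 16, 18, 25, 30, 40}
Set B = {3, 6, 10, 11, 12, 25, 26, 34}
A \ B = {2, 16, 18, 30, 40}
|A \ B| = 5

5


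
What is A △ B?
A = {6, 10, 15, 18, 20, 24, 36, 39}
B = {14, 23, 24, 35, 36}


Set A = {6, 10, 15, 18, 20, 24, 36, 39}
Set B = {14, 23, 24, 35, 36}
A △ B = (A \ B) ∪ (B \ A)
Elements in A but not B: {6, 10, 15, 18, 20, 39}
Elements in B but not A: {14, 23, 35}
A △ B = {6, 10, 14, 15, 18, 20, 23, 35, 39}

{6, 10, 14, 15, 18, 20, 23, 35, 39}


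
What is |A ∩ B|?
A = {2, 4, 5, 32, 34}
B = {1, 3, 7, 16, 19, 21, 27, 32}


Set A = {2, 4, 5, 32, 34}
Set B = {1, 3, 7, 16, 19, 21, 27, 32}
A ∩ B = {32}
|A ∩ B| = 1

1


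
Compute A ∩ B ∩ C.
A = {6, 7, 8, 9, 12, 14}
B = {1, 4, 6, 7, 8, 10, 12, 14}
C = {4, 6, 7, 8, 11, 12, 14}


Set A = {6, 7, 8, 9, 12, 14}
Set B = {1, 4, 6, 7, 8, 10, 12, 14}
Set C = {4, 6, 7, 8, 11, 12, 14}
First, A ∩ B = {6, 7, 8, 12, 14}
Then, (A ∩ B) ∩ C = {6, 7, 8, 12, 14}

{6, 7, 8, 12, 14}


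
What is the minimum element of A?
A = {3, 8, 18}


Set A = {3, 8, 18}
Elements in ascending order: 3, 8, 18
The smallest element is 3.

3


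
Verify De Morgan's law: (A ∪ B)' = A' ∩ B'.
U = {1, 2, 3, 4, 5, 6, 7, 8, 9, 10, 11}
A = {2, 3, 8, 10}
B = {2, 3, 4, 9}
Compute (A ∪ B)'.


U = {1, 2, 3, 4, 5, 6, 7, 8, 9, 10, 11}
A = {2, 3, 8, 10}, B = {2, 3, 4, 9}
A ∪ B = {2, 3, 4, 8, 9, 10}
(A ∪ B)' = U \ (A ∪ B) = {1, 5, 6, 7, 11}
Verification via A' ∩ B': A' = {1, 4, 5, 6, 7, 9, 11}, B' = {1, 5, 6, 7, 8, 10, 11}
A' ∩ B' = {1, 5, 6, 7, 11} ✓

{1, 5, 6, 7, 11}


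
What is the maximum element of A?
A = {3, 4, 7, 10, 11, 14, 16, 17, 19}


Set A = {3, 4, 7, 10, 11, 14, 16, 17, 19}
Elements in ascending order: 3, 4, 7, 10, 11, 14, 16, 17, 19
The largest element is 19.

19


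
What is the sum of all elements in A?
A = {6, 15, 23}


Set A = {6, 15, 23}
Sum = 6 + 15 + 23 = 44

44


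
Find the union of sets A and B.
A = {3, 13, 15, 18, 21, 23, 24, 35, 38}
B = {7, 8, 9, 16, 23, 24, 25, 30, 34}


Set A = {3, 13, 15, 18, 21, 23, 24, 35, 38}
Set B = {7, 8, 9, 16, 23, 24, 25, 30, 34}
A ∪ B includes all elements in either set.
Elements from A: {3, 13, 15, 18, 21, 23, 24, 35, 38}
Elements from B not already included: {7, 8, 9, 16, 25, 30, 34}
A ∪ B = {3, 7, 8, 9, 13, 15, 16, 18, 21, 23, 24, 25, 30, 34, 35, 38}

{3, 7, 8, 9, 13, 15, 16, 18, 21, 23, 24, 25, 30, 34, 35, 38}


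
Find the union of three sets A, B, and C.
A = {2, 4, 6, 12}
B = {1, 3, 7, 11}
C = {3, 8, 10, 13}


Set A = {2, 4, 6, 12}
Set B = {1, 3, 7, 11}
Set C = {3, 8, 10, 13}
First, A ∪ B = {1, 2, 3, 4, 6, 7, 11, 12}
Then, (A ∪ B) ∪ C = {1, 2, 3, 4, 6, 7, 8, 10, 11, 12, 13}

{1, 2, 3, 4, 6, 7, 8, 10, 11, 12, 13}


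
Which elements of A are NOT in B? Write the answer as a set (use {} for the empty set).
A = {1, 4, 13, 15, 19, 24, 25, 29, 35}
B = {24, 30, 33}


Set A = {1, 4, 13, 15, 19, 24, 25, 29, 35}
Set B = {24, 30, 33}
Check each element of A against B:
1 ∉ B (include), 4 ∉ B (include), 13 ∉ B (include), 15 ∉ B (include), 19 ∉ B (include), 24 ∈ B, 25 ∉ B (include), 29 ∉ B (include), 35 ∉ B (include)
Elements of A not in B: {1, 4, 13, 15, 19, 25, 29, 35}

{1, 4, 13, 15, 19, 25, 29, 35}


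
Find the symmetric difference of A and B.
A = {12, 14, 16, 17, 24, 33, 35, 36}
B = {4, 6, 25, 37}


Set A = {12, 14, 16, 17, 24, 33, 35, 36}
Set B = {4, 6, 25, 37}
A △ B = (A \ B) ∪ (B \ A)
Elements in A but not B: {12, 14, 16, 17, 24, 33, 35, 36}
Elements in B but not A: {4, 6, 25, 37}
A △ B = {4, 6, 12, 14, 16, 17, 24, 25, 33, 35, 36, 37}

{4, 6, 12, 14, 16, 17, 24, 25, 33, 35, 36, 37}


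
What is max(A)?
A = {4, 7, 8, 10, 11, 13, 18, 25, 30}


Set A = {4, 7, 8, 10, 11, 13, 18, 25, 30}
Elements in ascending order: 4, 7, 8, 10, 11, 13, 18, 25, 30
The largest element is 30.

30


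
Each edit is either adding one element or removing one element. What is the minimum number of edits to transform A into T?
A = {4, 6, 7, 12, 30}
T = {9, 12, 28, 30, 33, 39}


Set A = {4, 6, 7, 12, 30}
Set T = {9, 12, 28, 30, 33, 39}
Elements to remove from A (in A, not in T): {4, 6, 7} → 3 removals
Elements to add to A (in T, not in A): {9, 28, 33, 39} → 4 additions
Total edits = 3 + 4 = 7

7


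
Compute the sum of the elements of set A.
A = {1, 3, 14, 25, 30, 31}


Set A = {1, 3, 14, 25, 30, 31}
Sum = 1 + 3 + 14 + 25 + 30 + 31 = 104

104


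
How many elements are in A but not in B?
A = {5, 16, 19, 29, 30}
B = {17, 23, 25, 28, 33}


Set A = {5, 16, 19, 29, 30}
Set B = {17, 23, 25, 28, 33}
A \ B = {5, 16, 19, 29, 30}
|A \ B| = 5

5


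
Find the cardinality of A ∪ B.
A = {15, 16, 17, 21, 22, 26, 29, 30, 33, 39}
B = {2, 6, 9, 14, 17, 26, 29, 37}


Set A = {15, 16, 17, 21, 22, 26, 29, 30, 33, 39}, |A| = 10
Set B = {2, 6, 9, 14, 17, 26, 29, 37}, |B| = 8
A ∩ B = {17, 26, 29}, |A ∩ B| = 3
|A ∪ B| = |A| + |B| - |A ∩ B| = 10 + 8 - 3 = 15

15


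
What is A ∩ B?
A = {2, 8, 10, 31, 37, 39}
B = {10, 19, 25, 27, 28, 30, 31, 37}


Set A = {2, 8, 10, 31, 37, 39}
Set B = {10, 19, 25, 27, 28, 30, 31, 37}
A ∩ B includes only elements in both sets.
Check each element of A against B:
2 ✗, 8 ✗, 10 ✓, 31 ✓, 37 ✓, 39 ✗
A ∩ B = {10, 31, 37}

{10, 31, 37}


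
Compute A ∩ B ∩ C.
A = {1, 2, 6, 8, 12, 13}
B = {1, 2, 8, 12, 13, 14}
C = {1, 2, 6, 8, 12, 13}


Set A = {1, 2, 6, 8, 12, 13}
Set B = {1, 2, 8, 12, 13, 14}
Set C = {1, 2, 6, 8, 12, 13}
First, A ∩ B = {1, 2, 8, 12, 13}
Then, (A ∩ B) ∩ C = {1, 2, 8, 12, 13}

{1, 2, 8, 12, 13}


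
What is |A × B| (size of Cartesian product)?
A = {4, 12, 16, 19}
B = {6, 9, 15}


Set A = {4, 12, 16, 19} has 4 elements.
Set B = {6, 9, 15} has 3 elements.
|A × B| = |A| × |B| = 4 × 3 = 12

12


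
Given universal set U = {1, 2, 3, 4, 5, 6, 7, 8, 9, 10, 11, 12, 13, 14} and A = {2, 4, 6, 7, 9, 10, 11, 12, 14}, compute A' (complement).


Universal set U = {1, 2, 3, 4, 5, 6, 7, 8, 9, 10, 11, 12, 13, 14}
Set A = {2, 4, 6, 7, 9, 10, 11, 12, 14}
A' = U \ A = elements in U but not in A
Checking each element of U:
1 (not in A, include), 2 (in A, exclude), 3 (not in A, include), 4 (in A, exclude), 5 (not in A, include), 6 (in A, exclude), 7 (in A, exclude), 8 (not in A, include), 9 (in A, exclude), 10 (in A, exclude), 11 (in A, exclude), 12 (in A, exclude), 13 (not in A, include), 14 (in A, exclude)
A' = {1, 3, 5, 8, 13}

{1, 3, 5, 8, 13}


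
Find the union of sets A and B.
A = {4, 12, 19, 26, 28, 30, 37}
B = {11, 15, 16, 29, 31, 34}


Set A = {4, 12, 19, 26, 28, 30, 37}
Set B = {11, 15, 16, 29, 31, 34}
A ∪ B includes all elements in either set.
Elements from A: {4, 12, 19, 26, 28, 30, 37}
Elements from B not already included: {11, 15, 16, 29, 31, 34}
A ∪ B = {4, 11, 12, 15, 16, 19, 26, 28, 29, 30, 31, 34, 37}

{4, 11, 12, 15, 16, 19, 26, 28, 29, 30, 31, 34, 37}


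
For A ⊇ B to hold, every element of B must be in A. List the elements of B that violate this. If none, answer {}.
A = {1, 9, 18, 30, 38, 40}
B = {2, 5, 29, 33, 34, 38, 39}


Set A = {1, 9, 18, 30, 38, 40}
Set B = {2, 5, 29, 33, 34, 38, 39}
Check each element of B against A:
2 ∉ A (include), 5 ∉ A (include), 29 ∉ A (include), 33 ∉ A (include), 34 ∉ A (include), 38 ∈ A, 39 ∉ A (include)
Elements of B not in A: {2, 5, 29, 33, 34, 39}

{2, 5, 29, 33, 34, 39}


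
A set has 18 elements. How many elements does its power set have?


The set has 18 elements.
The power set contains all possible subsets.
|P(A)| = 2^|A| = 2^18 = 262144

262144


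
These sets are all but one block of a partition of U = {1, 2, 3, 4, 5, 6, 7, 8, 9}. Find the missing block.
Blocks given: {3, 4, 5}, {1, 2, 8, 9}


U = {1, 2, 3, 4, 5, 6, 7, 8, 9}
Shown blocks: {3, 4, 5}, {1, 2, 8, 9}
A partition's blocks are pairwise disjoint and cover U, so the missing block = U \ (union of shown blocks).
Union of shown blocks: {1, 2, 3, 4, 5, 8, 9}
Missing block = U \ (union) = {6, 7}

{6, 7}


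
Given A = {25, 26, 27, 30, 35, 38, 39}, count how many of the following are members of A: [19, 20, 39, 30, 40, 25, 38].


Set A = {25, 26, 27, 30, 35, 38, 39}
Candidates: [19, 20, 39, 30, 40, 25, 38]
Check each candidate:
19 ∉ A, 20 ∉ A, 39 ∈ A, 30 ∈ A, 40 ∉ A, 25 ∈ A, 38 ∈ A
Count of candidates in A: 4

4


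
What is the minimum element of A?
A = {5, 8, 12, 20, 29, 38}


Set A = {5, 8, 12, 20, 29, 38}
Elements in ascending order: 5, 8, 12, 20, 29, 38
The smallest element is 5.

5


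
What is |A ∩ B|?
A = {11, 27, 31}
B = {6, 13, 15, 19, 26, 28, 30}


Set A = {11, 27, 31}
Set B = {6, 13, 15, 19, 26, 28, 30}
A ∩ B = {}
|A ∩ B| = 0

0


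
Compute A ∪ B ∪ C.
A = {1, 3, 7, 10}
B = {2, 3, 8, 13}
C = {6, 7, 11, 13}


Set A = {1, 3, 7, 10}
Set B = {2, 3, 8, 13}
Set C = {6, 7, 11, 13}
First, A ∪ B = {1, 2, 3, 7, 8, 10, 13}
Then, (A ∪ B) ∪ C = {1, 2, 3, 6, 7, 8, 10, 11, 13}

{1, 2, 3, 6, 7, 8, 10, 11, 13}


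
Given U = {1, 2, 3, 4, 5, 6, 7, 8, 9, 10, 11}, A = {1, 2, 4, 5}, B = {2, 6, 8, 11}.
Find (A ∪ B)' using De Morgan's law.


U = {1, 2, 3, 4, 5, 6, 7, 8, 9, 10, 11}
A = {1, 2, 4, 5}, B = {2, 6, 8, 11}
A ∪ B = {1, 2, 4, 5, 6, 8, 11}
(A ∪ B)' = U \ (A ∪ B) = {3, 7, 9, 10}
Verification via A' ∩ B': A' = {3, 6, 7, 8, 9, 10, 11}, B' = {1, 3, 4, 5, 7, 9, 10}
A' ∩ B' = {3, 7, 9, 10} ✓

{3, 7, 9, 10}


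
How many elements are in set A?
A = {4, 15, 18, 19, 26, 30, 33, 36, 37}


Set A = {4, 15, 18, 19, 26, 30, 33, 36, 37}
Listing elements: 4, 15, 18, 19, 26, 30, 33, 36, 37
Counting: 9 elements
|A| = 9

9


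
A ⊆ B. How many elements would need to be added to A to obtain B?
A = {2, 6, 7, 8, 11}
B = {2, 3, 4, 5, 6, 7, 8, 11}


Set A = {2, 6, 7, 8, 11}, |A| = 5
Set B = {2, 3, 4, 5, 6, 7, 8, 11}, |B| = 8
Since A ⊆ B: B \ A = {3, 4, 5}
|B| - |A| = 8 - 5 = 3

3


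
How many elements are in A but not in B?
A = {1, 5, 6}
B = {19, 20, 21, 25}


Set A = {1, 5, 6}
Set B = {19, 20, 21, 25}
A \ B = {1, 5, 6}
|A \ B| = 3

3


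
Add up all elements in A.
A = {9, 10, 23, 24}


Set A = {9, 10, 23, 24}
Sum = 9 + 10 + 23 + 24 = 66

66


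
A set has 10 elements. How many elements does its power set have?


The set has 10 elements.
The power set contains all possible subsets.
|P(A)| = 2^|A| = 2^10 = 1024

1024


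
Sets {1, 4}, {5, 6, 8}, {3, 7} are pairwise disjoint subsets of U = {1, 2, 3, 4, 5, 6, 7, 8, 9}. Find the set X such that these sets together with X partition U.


U = {1, 2, 3, 4, 5, 6, 7, 8, 9}
Shown blocks: {1, 4}, {5, 6, 8}, {3, 7}
A partition's blocks are pairwise disjoint and cover U, so the missing block = U \ (union of shown blocks).
Union of shown blocks: {1, 3, 4, 5, 6, 7, 8}
Missing block = U \ (union) = {2, 9}

{2, 9}


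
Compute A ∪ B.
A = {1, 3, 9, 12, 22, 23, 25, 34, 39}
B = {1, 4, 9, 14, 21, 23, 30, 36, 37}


Set A = {1, 3, 9, 12, 22, 23, 25, 34, 39}
Set B = {1, 4, 9, 14, 21, 23, 30, 36, 37}
A ∪ B includes all elements in either set.
Elements from A: {1, 3, 9, 12, 22, 23, 25, 34, 39}
Elements from B not already included: {4, 14, 21, 30, 36, 37}
A ∪ B = {1, 3, 4, 9, 12, 14, 21, 22, 23, 25, 30, 34, 36, 37, 39}

{1, 3, 4, 9, 12, 14, 21, 22, 23, 25, 30, 34, 36, 37, 39}


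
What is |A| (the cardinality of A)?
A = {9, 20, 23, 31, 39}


Set A = {9, 20, 23, 31, 39}
Listing elements: 9, 20, 23, 31, 39
Counting: 5 elements
|A| = 5

5


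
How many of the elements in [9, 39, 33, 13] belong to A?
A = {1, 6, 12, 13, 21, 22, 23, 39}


Set A = {1, 6, 12, 13, 21, 22, 23, 39}
Candidates: [9, 39, 33, 13]
Check each candidate:
9 ∉ A, 39 ∈ A, 33 ∉ A, 13 ∈ A
Count of candidates in A: 2

2


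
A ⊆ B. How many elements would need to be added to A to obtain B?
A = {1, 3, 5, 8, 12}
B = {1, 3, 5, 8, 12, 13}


Set A = {1, 3, 5, 8, 12}, |A| = 5
Set B = {1, 3, 5, 8, 12, 13}, |B| = 6
Since A ⊆ B: B \ A = {13}
|B| - |A| = 6 - 5 = 1

1


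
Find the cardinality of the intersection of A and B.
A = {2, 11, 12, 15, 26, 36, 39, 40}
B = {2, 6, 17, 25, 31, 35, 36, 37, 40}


Set A = {2, 11, 12, 15, 26, 36, 39, 40}
Set B = {2, 6, 17, 25, 31, 35, 36, 37, 40}
A ∩ B = {2, 36, 40}
|A ∩ B| = 3

3


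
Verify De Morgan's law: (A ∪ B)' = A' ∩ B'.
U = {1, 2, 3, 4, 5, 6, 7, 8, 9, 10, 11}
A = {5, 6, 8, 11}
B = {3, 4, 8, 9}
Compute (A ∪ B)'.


U = {1, 2, 3, 4, 5, 6, 7, 8, 9, 10, 11}
A = {5, 6, 8, 11}, B = {3, 4, 8, 9}
A ∪ B = {3, 4, 5, 6, 8, 9, 11}
(A ∪ B)' = U \ (A ∪ B) = {1, 2, 7, 10}
Verification via A' ∩ B': A' = {1, 2, 3, 4, 7, 9, 10}, B' = {1, 2, 5, 6, 7, 10, 11}
A' ∩ B' = {1, 2, 7, 10} ✓

{1, 2, 7, 10}


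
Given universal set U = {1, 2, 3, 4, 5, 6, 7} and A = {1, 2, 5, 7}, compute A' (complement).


Universal set U = {1, 2, 3, 4, 5, 6, 7}
Set A = {1, 2, 5, 7}
A' = U \ A = elements in U but not in A
Checking each element of U:
1 (in A, exclude), 2 (in A, exclude), 3 (not in A, include), 4 (not in A, include), 5 (in A, exclude), 6 (not in A, include), 7 (in A, exclude)
A' = {3, 4, 6}

{3, 4, 6}


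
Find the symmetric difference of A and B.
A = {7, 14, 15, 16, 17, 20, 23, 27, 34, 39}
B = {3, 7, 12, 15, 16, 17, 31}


Set A = {7, 14, 15, 16, 17, 20, 23, 27, 34, 39}
Set B = {3, 7, 12, 15, 16, 17, 31}
A △ B = (A \ B) ∪ (B \ A)
Elements in A but not B: {14, 20, 23, 27, 34, 39}
Elements in B but not A: {3, 12, 31}
A △ B = {3, 12, 14, 20, 23, 27, 31, 34, 39}

{3, 12, 14, 20, 23, 27, 31, 34, 39}


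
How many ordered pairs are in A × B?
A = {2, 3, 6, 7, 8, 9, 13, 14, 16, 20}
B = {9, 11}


Set A = {2, 3, 6, 7, 8, 9, 13, 14, 16, 20} has 10 elements.
Set B = {9, 11} has 2 elements.
|A × B| = |A| × |B| = 10 × 2 = 20

20


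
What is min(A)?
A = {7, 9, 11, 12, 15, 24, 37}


Set A = {7, 9, 11, 12, 15, 24, 37}
Elements in ascending order: 7, 9, 11, 12, 15, 24, 37
The smallest element is 7.

7


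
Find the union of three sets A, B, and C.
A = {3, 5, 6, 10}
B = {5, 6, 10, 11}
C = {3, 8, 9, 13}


Set A = {3, 5, 6, 10}
Set B = {5, 6, 10, 11}
Set C = {3, 8, 9, 13}
First, A ∪ B = {3, 5, 6, 10, 11}
Then, (A ∪ B) ∪ C = {3, 5, 6, 8, 9, 10, 11, 13}

{3, 5, 6, 8, 9, 10, 11, 13}


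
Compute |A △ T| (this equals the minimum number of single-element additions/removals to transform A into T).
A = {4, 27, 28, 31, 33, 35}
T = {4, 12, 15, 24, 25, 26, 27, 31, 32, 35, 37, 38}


Set A = {4, 27, 28, 31, 33, 35}
Set T = {4, 12, 15, 24, 25, 26, 27, 31, 32, 35, 37, 38}
Elements to remove from A (in A, not in T): {28, 33} → 2 removals
Elements to add to A (in T, not in A): {12, 15, 24, 25, 26, 32, 37, 38} → 8 additions
Total edits = 2 + 8 = 10

10


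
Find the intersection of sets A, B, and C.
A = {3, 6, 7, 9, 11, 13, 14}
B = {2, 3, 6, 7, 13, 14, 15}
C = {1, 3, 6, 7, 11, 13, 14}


Set A = {3, 6, 7, 9, 11, 13, 14}
Set B = {2, 3, 6, 7, 13, 14, 15}
Set C = {1, 3, 6, 7, 11, 13, 14}
First, A ∩ B = {3, 6, 7, 13, 14}
Then, (A ∩ B) ∩ C = {3, 6, 7, 13, 14}

{3, 6, 7, 13, 14}


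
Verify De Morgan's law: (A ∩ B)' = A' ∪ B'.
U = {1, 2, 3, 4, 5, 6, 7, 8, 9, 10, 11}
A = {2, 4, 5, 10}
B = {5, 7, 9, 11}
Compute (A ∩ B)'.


U = {1, 2, 3, 4, 5, 6, 7, 8, 9, 10, 11}
A = {2, 4, 5, 10}, B = {5, 7, 9, 11}
A ∩ B = {5}
(A ∩ B)' = U \ (A ∩ B) = {1, 2, 3, 4, 6, 7, 8, 9, 10, 11}
Verification via A' ∪ B': A' = {1, 3, 6, 7, 8, 9, 11}, B' = {1, 2, 3, 4, 6, 8, 10}
A' ∪ B' = {1, 2, 3, 4, 6, 7, 8, 9, 10, 11} ✓

{1, 2, 3, 4, 6, 7, 8, 9, 10, 11}


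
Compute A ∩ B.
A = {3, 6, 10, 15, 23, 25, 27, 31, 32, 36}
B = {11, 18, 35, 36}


Set A = {3, 6, 10, 15, 23, 25, 27, 31, 32, 36}
Set B = {11, 18, 35, 36}
A ∩ B includes only elements in both sets.
Check each element of A against B:
3 ✗, 6 ✗, 10 ✗, 15 ✗, 23 ✗, 25 ✗, 27 ✗, 31 ✗, 32 ✗, 36 ✓
A ∩ B = {36}

{36}


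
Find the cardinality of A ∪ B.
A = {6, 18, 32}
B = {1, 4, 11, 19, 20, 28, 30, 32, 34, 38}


Set A = {6, 18, 32}, |A| = 3
Set B = {1, 4, 11, 19, 20, 28, 30, 32, 34, 38}, |B| = 10
A ∩ B = {32}, |A ∩ B| = 1
|A ∪ B| = |A| + |B| - |A ∩ B| = 3 + 10 - 1 = 12

12


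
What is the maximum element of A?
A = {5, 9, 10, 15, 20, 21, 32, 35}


Set A = {5, 9, 10, 15, 20, 21, 32, 35}
Elements in ascending order: 5, 9, 10, 15, 20, 21, 32, 35
The largest element is 35.

35


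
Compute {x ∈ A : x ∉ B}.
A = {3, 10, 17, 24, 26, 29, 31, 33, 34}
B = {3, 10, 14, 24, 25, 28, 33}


Set A = {3, 10, 17, 24, 26, 29, 31, 33, 34}
Set B = {3, 10, 14, 24, 25, 28, 33}
Check each element of A against B:
3 ∈ B, 10 ∈ B, 17 ∉ B (include), 24 ∈ B, 26 ∉ B (include), 29 ∉ B (include), 31 ∉ B (include), 33 ∈ B, 34 ∉ B (include)
Elements of A not in B: {17, 26, 29, 31, 34}

{17, 26, 29, 31, 34}


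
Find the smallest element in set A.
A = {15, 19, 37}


Set A = {15, 19, 37}
Elements in ascending order: 15, 19, 37
The smallest element is 15.

15


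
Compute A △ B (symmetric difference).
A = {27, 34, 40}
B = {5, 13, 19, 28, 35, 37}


Set A = {27, 34, 40}
Set B = {5, 13, 19, 28, 35, 37}
A △ B = (A \ B) ∪ (B \ A)
Elements in A but not B: {27, 34, 40}
Elements in B but not A: {5, 13, 19, 28, 35, 37}
A △ B = {5, 13, 19, 27, 28, 34, 35, 37, 40}

{5, 13, 19, 27, 28, 34, 35, 37, 40}


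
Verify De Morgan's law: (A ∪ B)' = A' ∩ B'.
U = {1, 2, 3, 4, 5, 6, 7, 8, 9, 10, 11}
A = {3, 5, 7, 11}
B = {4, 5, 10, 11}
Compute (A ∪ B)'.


U = {1, 2, 3, 4, 5, 6, 7, 8, 9, 10, 11}
A = {3, 5, 7, 11}, B = {4, 5, 10, 11}
A ∪ B = {3, 4, 5, 7, 10, 11}
(A ∪ B)' = U \ (A ∪ B) = {1, 2, 6, 8, 9}
Verification via A' ∩ B': A' = {1, 2, 4, 6, 8, 9, 10}, B' = {1, 2, 3, 6, 7, 8, 9}
A' ∩ B' = {1, 2, 6, 8, 9} ✓

{1, 2, 6, 8, 9}


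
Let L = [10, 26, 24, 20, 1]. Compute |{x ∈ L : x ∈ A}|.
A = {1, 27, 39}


Set A = {1, 27, 39}
Candidates: [10, 26, 24, 20, 1]
Check each candidate:
10 ∉ A, 26 ∉ A, 24 ∉ A, 20 ∉ A, 1 ∈ A
Count of candidates in A: 1

1


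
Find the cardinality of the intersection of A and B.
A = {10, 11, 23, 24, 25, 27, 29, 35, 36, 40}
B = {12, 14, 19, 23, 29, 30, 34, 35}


Set A = {10, 11, 23, 24, 25, 27, 29, 35, 36, 40}
Set B = {12, 14, 19, 23, 29, 30, 34, 35}
A ∩ B = {23, 29, 35}
|A ∩ B| = 3

3


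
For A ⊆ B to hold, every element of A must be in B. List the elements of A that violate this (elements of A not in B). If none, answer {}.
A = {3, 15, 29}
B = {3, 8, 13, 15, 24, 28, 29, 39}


Set A = {3, 15, 29}
Set B = {3, 8, 13, 15, 24, 28, 29, 39}
Check each element of A against B:
3 ∈ B, 15 ∈ B, 29 ∈ B
Elements of A not in B: {}

{}


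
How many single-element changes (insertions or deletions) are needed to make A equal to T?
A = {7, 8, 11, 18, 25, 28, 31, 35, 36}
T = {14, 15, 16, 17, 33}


Set A = {7, 8, 11, 18, 25, 28, 31, 35, 36}
Set T = {14, 15, 16, 17, 33}
Elements to remove from A (in A, not in T): {7, 8, 11, 18, 25, 28, 31, 35, 36} → 9 removals
Elements to add to A (in T, not in A): {14, 15, 16, 17, 33} → 5 additions
Total edits = 9 + 5 = 14

14


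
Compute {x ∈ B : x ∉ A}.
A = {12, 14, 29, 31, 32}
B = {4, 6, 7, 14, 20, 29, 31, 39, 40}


Set A = {12, 14, 29, 31, 32}
Set B = {4, 6, 7, 14, 20, 29, 31, 39, 40}
Check each element of B against A:
4 ∉ A (include), 6 ∉ A (include), 7 ∉ A (include), 14 ∈ A, 20 ∉ A (include), 29 ∈ A, 31 ∈ A, 39 ∉ A (include), 40 ∉ A (include)
Elements of B not in A: {4, 6, 7, 20, 39, 40}

{4, 6, 7, 20, 39, 40}


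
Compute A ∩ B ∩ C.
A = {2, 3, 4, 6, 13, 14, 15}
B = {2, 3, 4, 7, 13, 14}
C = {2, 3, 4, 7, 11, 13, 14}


Set A = {2, 3, 4, 6, 13, 14, 15}
Set B = {2, 3, 4, 7, 13, 14}
Set C = {2, 3, 4, 7, 11, 13, 14}
First, A ∩ B = {2, 3, 4, 13, 14}
Then, (A ∩ B) ∩ C = {2, 3, 4, 13, 14}

{2, 3, 4, 13, 14}


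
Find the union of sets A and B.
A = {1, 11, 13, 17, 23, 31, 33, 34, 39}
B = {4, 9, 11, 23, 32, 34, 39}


Set A = {1, 11, 13, 17, 23, 31, 33, 34, 39}
Set B = {4, 9, 11, 23, 32, 34, 39}
A ∪ B includes all elements in either set.
Elements from A: {1, 11, 13, 17, 23, 31, 33, 34, 39}
Elements from B not already included: {4, 9, 32}
A ∪ B = {1, 4, 9, 11, 13, 17, 23, 31, 32, 33, 34, 39}

{1, 4, 9, 11, 13, 17, 23, 31, 32, 33, 34, 39}


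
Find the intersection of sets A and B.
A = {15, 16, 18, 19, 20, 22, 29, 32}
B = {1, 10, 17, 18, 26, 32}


Set A = {15, 16, 18, 19, 20, 22, 29, 32}
Set B = {1, 10, 17, 18, 26, 32}
A ∩ B includes only elements in both sets.
Check each element of A against B:
15 ✗, 16 ✗, 18 ✓, 19 ✗, 20 ✗, 22 ✗, 29 ✗, 32 ✓
A ∩ B = {18, 32}

{18, 32}


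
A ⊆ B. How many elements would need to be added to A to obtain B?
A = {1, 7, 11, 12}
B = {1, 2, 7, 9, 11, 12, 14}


Set A = {1, 7, 11, 12}, |A| = 4
Set B = {1, 2, 7, 9, 11, 12, 14}, |B| = 7
Since A ⊆ B: B \ A = {2, 9, 14}
|B| - |A| = 7 - 4 = 3

3


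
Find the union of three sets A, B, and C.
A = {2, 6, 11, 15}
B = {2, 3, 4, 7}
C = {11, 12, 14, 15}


Set A = {2, 6, 11, 15}
Set B = {2, 3, 4, 7}
Set C = {11, 12, 14, 15}
First, A ∪ B = {2, 3, 4, 6, 7, 11, 15}
Then, (A ∪ B) ∪ C = {2, 3, 4, 6, 7, 11, 12, 14, 15}

{2, 3, 4, 6, 7, 11, 12, 14, 15}


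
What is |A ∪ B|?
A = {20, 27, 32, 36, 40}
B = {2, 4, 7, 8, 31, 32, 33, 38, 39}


Set A = {20, 27, 32, 36, 40}, |A| = 5
Set B = {2, 4, 7, 8, 31, 32, 33, 38, 39}, |B| = 9
A ∩ B = {32}, |A ∩ B| = 1
|A ∪ B| = |A| + |B| - |A ∩ B| = 5 + 9 - 1 = 13

13


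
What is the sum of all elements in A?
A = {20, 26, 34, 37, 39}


Set A = {20, 26, 34, 37, 39}
Sum = 20 + 26 + 34 + 37 + 39 = 156

156


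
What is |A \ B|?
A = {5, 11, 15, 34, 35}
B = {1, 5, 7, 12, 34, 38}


Set A = {5, 11, 15, 34, 35}
Set B = {1, 5, 7, 12, 34, 38}
A \ B = {11, 15, 35}
|A \ B| = 3

3


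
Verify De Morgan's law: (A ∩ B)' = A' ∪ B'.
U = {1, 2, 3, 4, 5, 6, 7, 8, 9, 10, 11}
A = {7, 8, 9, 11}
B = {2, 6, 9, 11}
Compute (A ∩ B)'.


U = {1, 2, 3, 4, 5, 6, 7, 8, 9, 10, 11}
A = {7, 8, 9, 11}, B = {2, 6, 9, 11}
A ∩ B = {9, 11}
(A ∩ B)' = U \ (A ∩ B) = {1, 2, 3, 4, 5, 6, 7, 8, 10}
Verification via A' ∪ B': A' = {1, 2, 3, 4, 5, 6, 10}, B' = {1, 3, 4, 5, 7, 8, 10}
A' ∪ B' = {1, 2, 3, 4, 5, 6, 7, 8, 10} ✓

{1, 2, 3, 4, 5, 6, 7, 8, 10}


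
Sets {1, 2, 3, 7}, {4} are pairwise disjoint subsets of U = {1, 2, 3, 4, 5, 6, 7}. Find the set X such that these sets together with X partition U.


U = {1, 2, 3, 4, 5, 6, 7}
Shown blocks: {1, 2, 3, 7}, {4}
A partition's blocks are pairwise disjoint and cover U, so the missing block = U \ (union of shown blocks).
Union of shown blocks: {1, 2, 3, 4, 7}
Missing block = U \ (union) = {5, 6}

{5, 6}


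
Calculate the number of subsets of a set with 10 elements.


The set has 10 elements.
The power set contains all possible subsets.
|P(A)| = 2^|A| = 2^10 = 1024

1024


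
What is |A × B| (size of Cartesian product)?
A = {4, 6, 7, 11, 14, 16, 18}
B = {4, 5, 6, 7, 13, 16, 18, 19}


Set A = {4, 6, 7, 11, 14, 16, 18} has 7 elements.
Set B = {4, 5, 6, 7, 13, 16, 18, 19} has 8 elements.
|A × B| = |A| × |B| = 7 × 8 = 56

56


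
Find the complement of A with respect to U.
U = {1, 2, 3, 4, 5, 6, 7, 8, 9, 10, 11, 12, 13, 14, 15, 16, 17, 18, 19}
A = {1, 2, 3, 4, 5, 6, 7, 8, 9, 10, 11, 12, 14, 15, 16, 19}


Universal set U = {1, 2, 3, 4, 5, 6, 7, 8, 9, 10, 11, 12, 13, 14, 15, 16, 17, 18, 19}
Set A = {1, 2, 3, 4, 5, 6, 7, 8, 9, 10, 11, 12, 14, 15, 16, 19}
A' = U \ A = elements in U but not in A
Checking each element of U:
1 (in A, exclude), 2 (in A, exclude), 3 (in A, exclude), 4 (in A, exclude), 5 (in A, exclude), 6 (in A, exclude), 7 (in A, exclude), 8 (in A, exclude), 9 (in A, exclude), 10 (in A, exclude), 11 (in A, exclude), 12 (in A, exclude), 13 (not in A, include), 14 (in A, exclude), 15 (in A, exclude), 16 (in A, exclude), 17 (not in A, include), 18 (not in A, include), 19 (in A, exclude)
A' = {13, 17, 18}

{13, 17, 18}


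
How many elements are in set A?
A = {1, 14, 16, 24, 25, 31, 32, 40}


Set A = {1, 14, 16, 24, 25, 31, 32, 40}
Listing elements: 1, 14, 16, 24, 25, 31, 32, 40
Counting: 8 elements
|A| = 8

8


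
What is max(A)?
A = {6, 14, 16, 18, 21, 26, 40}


Set A = {6, 14, 16, 18, 21, 26, 40}
Elements in ascending order: 6, 14, 16, 18, 21, 26, 40
The largest element is 40.

40


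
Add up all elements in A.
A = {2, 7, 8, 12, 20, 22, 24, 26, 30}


Set A = {2, 7, 8, 12, 20, 22, 24, 26, 30}
Sum = 2 + 7 + 8 + 12 + 20 + 22 + 24 + 26 + 30 = 151

151


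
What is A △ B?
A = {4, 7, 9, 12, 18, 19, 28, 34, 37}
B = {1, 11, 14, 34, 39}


Set A = {4, 7, 9, 12, 18, 19, 28, 34, 37}
Set B = {1, 11, 14, 34, 39}
A △ B = (A \ B) ∪ (B \ A)
Elements in A but not B: {4, 7, 9, 12, 18, 19, 28, 37}
Elements in B but not A: {1, 11, 14, 39}
A △ B = {1, 4, 7, 9, 11, 12, 14, 18, 19, 28, 37, 39}

{1, 4, 7, 9, 11, 12, 14, 18, 19, 28, 37, 39}


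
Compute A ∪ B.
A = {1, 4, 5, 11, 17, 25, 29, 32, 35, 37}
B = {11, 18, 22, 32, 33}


Set A = {1, 4, 5, 11, 17, 25, 29, 32, 35, 37}
Set B = {11, 18, 22, 32, 33}
A ∪ B includes all elements in either set.
Elements from A: {1, 4, 5, 11, 17, 25, 29, 32, 35, 37}
Elements from B not already included: {18, 22, 33}
A ∪ B = {1, 4, 5, 11, 17, 18, 22, 25, 29, 32, 33, 35, 37}

{1, 4, 5, 11, 17, 18, 22, 25, 29, 32, 33, 35, 37}


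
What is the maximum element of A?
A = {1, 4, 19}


Set A = {1, 4, 19}
Elements in ascending order: 1, 4, 19
The largest element is 19.

19


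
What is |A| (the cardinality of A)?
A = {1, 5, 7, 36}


Set A = {1, 5, 7, 36}
Listing elements: 1, 5, 7, 36
Counting: 4 elements
|A| = 4

4


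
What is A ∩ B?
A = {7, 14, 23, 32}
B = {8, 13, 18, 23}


Set A = {7, 14, 23, 32}
Set B = {8, 13, 18, 23}
A ∩ B includes only elements in both sets.
Check each element of A against B:
7 ✗, 14 ✗, 23 ✓, 32 ✗
A ∩ B = {23}

{23}


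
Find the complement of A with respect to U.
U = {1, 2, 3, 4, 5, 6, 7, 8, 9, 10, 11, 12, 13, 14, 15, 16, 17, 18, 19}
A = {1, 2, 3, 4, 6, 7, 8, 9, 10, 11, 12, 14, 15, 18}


Universal set U = {1, 2, 3, 4, 5, 6, 7, 8, 9, 10, 11, 12, 13, 14, 15, 16, 17, 18, 19}
Set A = {1, 2, 3, 4, 6, 7, 8, 9, 10, 11, 12, 14, 15, 18}
A' = U \ A = elements in U but not in A
Checking each element of U:
1 (in A, exclude), 2 (in A, exclude), 3 (in A, exclude), 4 (in A, exclude), 5 (not in A, include), 6 (in A, exclude), 7 (in A, exclude), 8 (in A, exclude), 9 (in A, exclude), 10 (in A, exclude), 11 (in A, exclude), 12 (in A, exclude), 13 (not in A, include), 14 (in A, exclude), 15 (in A, exclude), 16 (not in A, include), 17 (not in A, include), 18 (in A, exclude), 19 (not in A, include)
A' = {5, 13, 16, 17, 19}

{5, 13, 16, 17, 19}


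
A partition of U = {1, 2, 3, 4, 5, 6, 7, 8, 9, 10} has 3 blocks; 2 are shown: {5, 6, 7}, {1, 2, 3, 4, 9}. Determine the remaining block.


U = {1, 2, 3, 4, 5, 6, 7, 8, 9, 10}
Shown blocks: {5, 6, 7}, {1, 2, 3, 4, 9}
A partition's blocks are pairwise disjoint and cover U, so the missing block = U \ (union of shown blocks).
Union of shown blocks: {1, 2, 3, 4, 5, 6, 7, 9}
Missing block = U \ (union) = {8, 10}

{8, 10}


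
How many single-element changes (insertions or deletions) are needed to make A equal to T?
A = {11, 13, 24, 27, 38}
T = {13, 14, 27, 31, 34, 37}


Set A = {11, 13, 24, 27, 38}
Set T = {13, 14, 27, 31, 34, 37}
Elements to remove from A (in A, not in T): {11, 24, 38} → 3 removals
Elements to add to A (in T, not in A): {14, 31, 34, 37} → 4 additions
Total edits = 3 + 4 = 7

7
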